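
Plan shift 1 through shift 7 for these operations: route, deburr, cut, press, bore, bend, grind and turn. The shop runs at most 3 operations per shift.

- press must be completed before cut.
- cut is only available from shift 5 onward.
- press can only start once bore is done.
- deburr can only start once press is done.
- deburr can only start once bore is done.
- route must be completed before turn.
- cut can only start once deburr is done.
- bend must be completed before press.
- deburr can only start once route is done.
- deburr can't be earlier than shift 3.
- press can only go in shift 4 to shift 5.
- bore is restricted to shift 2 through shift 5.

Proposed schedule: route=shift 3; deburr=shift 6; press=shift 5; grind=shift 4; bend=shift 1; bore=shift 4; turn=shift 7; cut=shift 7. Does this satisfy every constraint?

The shop runs at most 3 operations per shift — holds.
press can only go in shift 4 to shift 5 — holds.
cut can only start once deburr is done — holds.
press must be completed before cut — holds.
deburr can only start once press is done — holds.
press can only start once bore is done — holds.
deburr can only start once bore is done — holds.
route must be completed before turn — holds.
deburr can only start once route is done — holds.
bend must be completed before press — holds.
cut is only available from shift 5 onward — holds.
bore is restricted to shift 2 through shift 5 — holds.
deburr can't be earlier than shift 3 — holds.

Yes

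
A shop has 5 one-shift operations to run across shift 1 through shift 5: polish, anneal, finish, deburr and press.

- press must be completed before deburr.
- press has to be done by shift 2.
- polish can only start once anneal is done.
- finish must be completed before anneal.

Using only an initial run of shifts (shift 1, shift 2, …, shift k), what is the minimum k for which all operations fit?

The precedence chain requires at least 3 distinct shifts.
3 works (last occupied shift: shift 3): for example anneal in shift 2, deburr in shift 2, finish in shift 1, press in shift 1, polish in shift 3.

3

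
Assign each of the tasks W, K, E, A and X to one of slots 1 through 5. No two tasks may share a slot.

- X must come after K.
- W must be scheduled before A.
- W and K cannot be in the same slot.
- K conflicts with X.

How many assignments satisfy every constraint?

30

Splitting on W: it can be 1 (12), 2 (9), 3 (6), 4 (3). Listing each branch's schedules as (K, E, A, X):
W=1: (2,3,4,5) (2,3,5,4) (2,4,3,5) (2,4,5,3) (2,5,3,4) (2,5,4,3) (3,2,4,5) (3,2,5,4) (3,4,2,5) (3,5,2,4) (4,2,3,5) (4,3,2,5) — 12.
W=2: (1,3,4,5) (1,3,5,4) (1,4,3,5) (1,4,5,3) (1,5,3,4) (1,5,4,3) (3,1,4,5) (3,1,5,4) (4,1,3,5) — 9.
W=3: (1,2,4,5) (1,2,5,4) (1,4,5,2) (1,5,4,2) (2,1,4,5) (2,1,5,4) — 6.
W=4: (1,2,5,3) (1,3,5,2) (2,1,5,3) — 3.
Summing: 12 + 9 + 6 + 3 = 30.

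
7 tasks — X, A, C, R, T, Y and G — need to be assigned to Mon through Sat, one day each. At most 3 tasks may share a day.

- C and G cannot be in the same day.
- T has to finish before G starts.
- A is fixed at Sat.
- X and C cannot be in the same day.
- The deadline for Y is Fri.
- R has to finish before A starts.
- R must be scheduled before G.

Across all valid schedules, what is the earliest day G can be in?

Precedence pushes G to at least Tue.
G at Tue is achievable: R in Mon; X in Tue; Y in Mon; C in Wed; G in Tue; T in Mon; A in Sat.

Tue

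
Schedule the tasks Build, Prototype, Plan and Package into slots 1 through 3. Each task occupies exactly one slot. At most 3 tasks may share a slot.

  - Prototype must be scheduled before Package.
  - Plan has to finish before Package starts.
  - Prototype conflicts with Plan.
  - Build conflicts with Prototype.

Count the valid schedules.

4

Enumerating: Plan -> 2; Build -> 2; Package -> 3; Prototype -> 1 | Prototype in 1; Build in 3; Plan in 2; Package in 3 | Prototype in 2, Build in 1, Plan in 1, Package in 3 | Package in 3, Build in 3, Plan in 1, Prototype in 2.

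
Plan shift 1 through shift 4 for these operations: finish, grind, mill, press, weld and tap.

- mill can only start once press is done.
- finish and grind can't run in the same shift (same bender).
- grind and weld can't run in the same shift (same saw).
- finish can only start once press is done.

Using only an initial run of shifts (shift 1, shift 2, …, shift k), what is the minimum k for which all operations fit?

2

The precedence chain requires at least 2 distinct shifts.
2 works (last occupied shift: shift 2): for example grind in shift 1; weld in shift 2; tap in shift 1; finish in shift 2; press in shift 1; mill in shift 2.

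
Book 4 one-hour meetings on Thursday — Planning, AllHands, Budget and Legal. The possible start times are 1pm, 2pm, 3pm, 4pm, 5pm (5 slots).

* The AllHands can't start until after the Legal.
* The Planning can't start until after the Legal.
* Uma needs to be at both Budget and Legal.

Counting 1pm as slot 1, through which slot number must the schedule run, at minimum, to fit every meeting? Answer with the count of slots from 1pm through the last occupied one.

The precedence chain requires at least 2 distinct slots.
2 works (last occupied slot: 2pm): for example AllHands in 2pm, Legal in 1pm, Planning in 2pm, Budget in 2pm.

2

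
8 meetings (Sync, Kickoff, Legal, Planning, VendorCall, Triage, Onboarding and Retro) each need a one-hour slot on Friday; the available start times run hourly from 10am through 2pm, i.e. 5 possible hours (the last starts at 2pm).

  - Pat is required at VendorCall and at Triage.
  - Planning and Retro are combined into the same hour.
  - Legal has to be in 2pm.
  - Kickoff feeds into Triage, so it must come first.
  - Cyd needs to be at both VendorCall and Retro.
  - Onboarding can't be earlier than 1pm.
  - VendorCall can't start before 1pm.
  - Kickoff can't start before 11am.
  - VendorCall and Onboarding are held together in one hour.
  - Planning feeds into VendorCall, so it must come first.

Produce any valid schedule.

Retro -> 10am, Kickoff -> 11am, Sync -> 10am, Onboarding -> 1pm, Triage -> 12pm, Planning -> 10am, Legal -> 2pm, VendorCall -> 1pm

Checking: Planning(10am) before VendorCall(1pm); Kickoff(11am) before Triage(12pm); VendorCall(1pm) != Retro(10am); VendorCall(1pm) != Triage(12pm); VendorCall = Onboarding = 1pm; Planning = Retro = 10am; VendorCall=1pm in [1pm,2pm]; Legal=2pm in [2pm,2pm]; Kickoff=11am in [11am,2pm]; Onboarding=1pm in [1pm,2pm].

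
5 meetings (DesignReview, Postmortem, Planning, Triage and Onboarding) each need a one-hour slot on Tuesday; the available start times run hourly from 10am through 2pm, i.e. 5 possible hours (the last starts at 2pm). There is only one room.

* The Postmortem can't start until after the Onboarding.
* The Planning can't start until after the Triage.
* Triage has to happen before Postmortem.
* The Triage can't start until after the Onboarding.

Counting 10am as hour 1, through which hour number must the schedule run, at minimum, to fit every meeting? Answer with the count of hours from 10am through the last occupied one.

5 hours

The precedence chain requires at least 3 distinct hours.
With at most 1 per hour and 5 meetings, at least 5 hours are needed.
5 works (last occupied hour: 2pm): for example Postmortem in 12pm, DesignReview in 2pm, Planning in 1pm, Onboarding in 10am, Triage in 11am.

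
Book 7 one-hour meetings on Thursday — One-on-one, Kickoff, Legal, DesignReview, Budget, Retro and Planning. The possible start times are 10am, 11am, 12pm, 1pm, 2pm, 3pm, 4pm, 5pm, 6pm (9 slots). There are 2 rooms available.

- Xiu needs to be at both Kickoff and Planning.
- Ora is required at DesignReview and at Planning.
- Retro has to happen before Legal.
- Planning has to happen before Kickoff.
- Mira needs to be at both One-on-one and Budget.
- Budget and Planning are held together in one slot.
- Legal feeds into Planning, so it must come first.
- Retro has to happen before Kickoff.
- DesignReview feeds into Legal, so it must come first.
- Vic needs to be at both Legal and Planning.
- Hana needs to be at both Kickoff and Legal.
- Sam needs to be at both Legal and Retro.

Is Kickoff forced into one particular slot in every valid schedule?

No

Kickoff can be 1pm (e.g. Kickoff in 1pm; Planning in 12pm; Legal in 11am; Budget in 12pm; DesignReview in 10am; Retro in 10am; One-on-one in 11am) or 2pm (e.g. Legal=11am; Kickoff=2pm; DesignReview=10am; Retro=10am; Planning=12pm; Budget=12pm; One-on-one=11am).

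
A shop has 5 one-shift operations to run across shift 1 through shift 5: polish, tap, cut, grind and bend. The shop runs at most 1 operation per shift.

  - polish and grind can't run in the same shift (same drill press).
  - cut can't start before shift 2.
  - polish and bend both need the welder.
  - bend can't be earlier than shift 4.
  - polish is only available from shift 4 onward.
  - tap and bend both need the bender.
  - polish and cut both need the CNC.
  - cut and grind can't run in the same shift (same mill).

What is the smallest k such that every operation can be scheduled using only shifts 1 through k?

5

With at most 1 per shift and 5 operations, at least 5 shifts are needed.
polish can't be placed before shift 4, so the schedule must run through at least shift 4.
5 works (last occupied shift: shift 5): for example bend -> shift 5, cut -> shift 2, polish -> shift 4, tap -> shift 1, grind -> shift 3.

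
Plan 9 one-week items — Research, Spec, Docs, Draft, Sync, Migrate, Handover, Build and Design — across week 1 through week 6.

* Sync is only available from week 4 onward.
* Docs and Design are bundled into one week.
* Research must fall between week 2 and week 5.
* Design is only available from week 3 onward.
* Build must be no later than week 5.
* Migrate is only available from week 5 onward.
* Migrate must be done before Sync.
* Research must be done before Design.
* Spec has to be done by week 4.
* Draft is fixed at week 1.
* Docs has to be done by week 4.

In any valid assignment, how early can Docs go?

week 3

Docs must be in the same week as Design, which can't be before week 3, so Docs is at least week 3; Docs's own window allows nothing later than week 4.
Docs at week 3 is achievable: Docs in week 3; Sync in week 6; Design in week 3; Migrate in week 5; Draft in week 1; Handover in week 1; Spec in week 1; Research in week 2; Build in week 1.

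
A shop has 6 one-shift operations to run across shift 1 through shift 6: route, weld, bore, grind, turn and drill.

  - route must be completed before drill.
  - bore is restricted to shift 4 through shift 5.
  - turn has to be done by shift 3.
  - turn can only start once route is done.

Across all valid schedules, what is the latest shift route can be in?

shift 2

Downstream work caps route at shift 2.
route at shift 2 is achievable: weld in shift 1, turn in shift 3, grind in shift 1, bore in shift 4, drill in shift 3, route in shift 2.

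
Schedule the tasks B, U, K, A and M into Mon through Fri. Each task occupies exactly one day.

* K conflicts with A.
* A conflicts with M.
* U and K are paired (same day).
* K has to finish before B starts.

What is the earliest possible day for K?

Mon

Downstream work caps K at Thu.
K at Mon is achievable: A -> Tue; K -> Mon; U -> Mon; M -> Mon; B -> Tue.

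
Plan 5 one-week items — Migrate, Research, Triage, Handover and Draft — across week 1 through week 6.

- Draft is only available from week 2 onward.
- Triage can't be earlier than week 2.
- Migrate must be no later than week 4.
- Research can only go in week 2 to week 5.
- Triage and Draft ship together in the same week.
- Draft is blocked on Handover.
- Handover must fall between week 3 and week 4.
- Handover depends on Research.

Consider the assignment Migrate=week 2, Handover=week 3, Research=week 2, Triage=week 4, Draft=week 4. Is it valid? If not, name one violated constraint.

Triage and Draft ship together in the same week — holds.
Draft is only available from week 2 onward — holds.
Handover depends on Research — holds.
Handover must fall between week 3 and week 4 — holds.
Triage can't be earlier than week 2 — holds.
Research can only go in week 2 to week 5 — holds.
Migrate must be no later than week 4 — holds.
Draft is blocked on Handover — holds.

Valid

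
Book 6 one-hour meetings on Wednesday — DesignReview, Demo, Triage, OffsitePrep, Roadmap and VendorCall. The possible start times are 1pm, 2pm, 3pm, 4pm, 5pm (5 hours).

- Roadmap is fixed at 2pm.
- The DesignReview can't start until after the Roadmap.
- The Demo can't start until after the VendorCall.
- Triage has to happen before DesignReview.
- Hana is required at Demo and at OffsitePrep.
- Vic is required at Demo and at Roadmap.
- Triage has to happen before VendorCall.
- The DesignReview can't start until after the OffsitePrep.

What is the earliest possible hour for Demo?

Precedence pushes Demo to at least 3pm.
Demo at 3pm is achievable: Triage in 1pm, OffsitePrep in 1pm, Demo in 3pm, VendorCall in 2pm, Roadmap in 2pm, DesignReview in 3pm.

3pm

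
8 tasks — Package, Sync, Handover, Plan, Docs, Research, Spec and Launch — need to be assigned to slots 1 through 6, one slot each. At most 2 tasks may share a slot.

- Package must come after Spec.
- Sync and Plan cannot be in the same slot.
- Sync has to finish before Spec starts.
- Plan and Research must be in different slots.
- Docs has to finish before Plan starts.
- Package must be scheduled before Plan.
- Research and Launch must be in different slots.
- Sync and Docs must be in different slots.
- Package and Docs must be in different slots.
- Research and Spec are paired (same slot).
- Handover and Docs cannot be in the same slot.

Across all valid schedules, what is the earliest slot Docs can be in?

1

Downstream work caps Docs at 5.
Docs at 1 is achievable: Docs=1, Research=3, Sync=2, Spec=3, Launch=1, Plan=5, Package=4, Handover=2.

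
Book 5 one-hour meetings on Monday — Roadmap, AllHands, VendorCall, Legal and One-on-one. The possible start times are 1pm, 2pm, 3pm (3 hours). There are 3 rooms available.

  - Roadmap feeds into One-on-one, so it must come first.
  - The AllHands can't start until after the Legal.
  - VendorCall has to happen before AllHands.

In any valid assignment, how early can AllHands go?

2pm

Precedence pushes AllHands to at least 2pm.
AllHands at 2pm is achievable: One-on-one in 2pm; VendorCall in 1pm; Legal in 1pm; Roadmap in 1pm; AllHands in 2pm.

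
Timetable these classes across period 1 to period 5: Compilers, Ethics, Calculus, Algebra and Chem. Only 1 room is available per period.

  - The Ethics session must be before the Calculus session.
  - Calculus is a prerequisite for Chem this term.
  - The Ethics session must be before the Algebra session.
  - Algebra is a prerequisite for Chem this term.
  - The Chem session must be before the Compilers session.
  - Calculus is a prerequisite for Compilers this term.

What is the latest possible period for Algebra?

Precedence pushes Algebra to at least period 2; downstream work caps Algebra at period 3.
Algebra at period 3 is achievable: Algebra -> period 3; Chem -> period 4; Ethics -> period 1; Compilers -> period 5; Calculus -> period 2.

period 3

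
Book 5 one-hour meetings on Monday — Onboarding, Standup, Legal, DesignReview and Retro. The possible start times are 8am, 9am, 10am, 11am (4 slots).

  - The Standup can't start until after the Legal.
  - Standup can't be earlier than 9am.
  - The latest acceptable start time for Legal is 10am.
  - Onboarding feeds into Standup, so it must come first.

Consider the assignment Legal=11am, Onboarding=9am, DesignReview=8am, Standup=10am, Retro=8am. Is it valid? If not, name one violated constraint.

Onboarding feeds into Standup, so it must come first — holds.
Standup can't be earlier than 9am — holds.
The Standup can't start until after the Legal — violated.
The latest acceptable start time for Legal is 10am — violated.

No — it violates: The latest acceptable start time for Legal is 10am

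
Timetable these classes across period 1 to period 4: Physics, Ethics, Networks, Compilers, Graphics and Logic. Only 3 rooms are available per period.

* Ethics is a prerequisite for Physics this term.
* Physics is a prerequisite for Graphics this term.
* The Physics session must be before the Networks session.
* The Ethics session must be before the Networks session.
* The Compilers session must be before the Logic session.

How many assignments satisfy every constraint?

36

Splitting on Physics: it can be period 2 (24), period 3 (12). Listing each branch's schedules as (Ethics, Networks, Compilers, Graphics, Logic) by period number:
Physics=period 2: (1,3,1,3,2) (1,3,1,3,3) (1,3,1,3,4) (1,3,1,4,2) (1,3,1,4,3) (1,3,1,4,4) (1,3,2,3,3) (1,3,2,3,4) (1,3,2,4,3) (1,3,2,4,4) (1,3,3,3,4) (1,3,3,4,4) (1,4,1,3,2) (1,4,1,3,3) (1,4,1,3,4) (1,4,1,4,2) (1,4,1,4,3) (1,4,1,4,4) (1,4,2,3,3) (1,4,2,3,4) (1,4,2,4,3) (1,4,2,4,4) (1,4,3,3,4) (1,4,3,4,4) — 24.
Physics=period 3: (1,4,1,4,2) (1,4,1,4,3) (1,4,1,4,4) (1,4,2,4,3) (1,4,2,4,4) (1,4,3,4,4) (2,4,1,4,2) (2,4,1,4,3) (2,4,1,4,4) (2,4,2,4,3) (2,4,2,4,4) (2,4,3,4,4) — 12.
Summing: 24 + 12 = 36.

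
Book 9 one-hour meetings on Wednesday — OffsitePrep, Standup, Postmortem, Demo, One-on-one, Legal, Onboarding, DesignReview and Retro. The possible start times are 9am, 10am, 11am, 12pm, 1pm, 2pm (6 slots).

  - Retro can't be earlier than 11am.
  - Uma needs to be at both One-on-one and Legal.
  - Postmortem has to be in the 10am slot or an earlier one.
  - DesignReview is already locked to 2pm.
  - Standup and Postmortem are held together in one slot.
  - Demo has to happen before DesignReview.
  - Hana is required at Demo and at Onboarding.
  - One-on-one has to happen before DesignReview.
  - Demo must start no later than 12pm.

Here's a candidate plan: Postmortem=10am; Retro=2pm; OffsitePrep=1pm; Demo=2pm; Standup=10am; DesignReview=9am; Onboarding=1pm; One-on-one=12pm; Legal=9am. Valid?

Invalid. Demo has to happen before DesignReview.

Hana is required at Demo and at Onboarding — holds.
Retro can't be earlier than 11am — holds.
Demo has to happen before DesignReview — violated.
Standup and Postmortem are held together in one slot — holds.
Postmortem has to be in the 10am slot or an earlier one — holds.
Demo must start no later than 12pm — violated.
One-on-one has to happen before DesignReview — violated.
DesignReview is already locked to 2pm — violated.
Uma needs to be at both One-on-one and Legal — holds.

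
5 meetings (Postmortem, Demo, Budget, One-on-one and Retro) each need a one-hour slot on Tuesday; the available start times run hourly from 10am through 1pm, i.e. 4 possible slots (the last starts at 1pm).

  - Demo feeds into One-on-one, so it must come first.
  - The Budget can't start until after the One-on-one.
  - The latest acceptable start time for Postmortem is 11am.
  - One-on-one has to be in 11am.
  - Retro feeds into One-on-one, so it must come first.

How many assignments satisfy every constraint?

Enumerating: Postmortem -> 10am, Demo -> 10am, One-on-one -> 11am, Retro -> 10am, Budget -> 12pm | Retro=10am; One-on-one=11am; Budget=1pm; Demo=10am; Postmortem=10am | Demo -> 10am; One-on-one -> 11am; Budget -> 12pm; Retro -> 10am; Postmortem -> 11am | Demo=10am; Postmortem=11am; Budget=1pm; Retro=10am; One-on-one=11am.

4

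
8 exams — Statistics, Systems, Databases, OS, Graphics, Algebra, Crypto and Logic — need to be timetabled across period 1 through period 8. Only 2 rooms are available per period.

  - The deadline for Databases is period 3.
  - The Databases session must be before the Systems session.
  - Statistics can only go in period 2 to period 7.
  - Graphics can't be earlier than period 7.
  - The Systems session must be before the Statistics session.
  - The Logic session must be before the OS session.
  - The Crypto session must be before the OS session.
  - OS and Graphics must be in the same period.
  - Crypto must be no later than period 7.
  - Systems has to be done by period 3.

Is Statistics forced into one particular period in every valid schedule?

Statistics can be period 3 (e.g. Systems in period 2; Algebra in period 3; Logic in period 2; Crypto in period 1; Graphics in period 7; Databases in period 1; OS in period 7; Statistics in period 3) or period 4 (e.g. Crypto -> period 1, Databases -> period 1, Logic -> period 2, Systems -> period 2, Algebra -> period 3, Statistics -> period 4, Graphics -> period 7, OS -> period 7).

No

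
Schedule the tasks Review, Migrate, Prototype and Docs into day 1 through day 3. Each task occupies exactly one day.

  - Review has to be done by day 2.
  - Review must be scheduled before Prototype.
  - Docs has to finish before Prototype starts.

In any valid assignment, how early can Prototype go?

day 2

Precedence pushes Prototype to at least day 2.
Prototype at day 2 is achievable: Review -> day 1, Prototype -> day 2, Docs -> day 1, Migrate -> day 1.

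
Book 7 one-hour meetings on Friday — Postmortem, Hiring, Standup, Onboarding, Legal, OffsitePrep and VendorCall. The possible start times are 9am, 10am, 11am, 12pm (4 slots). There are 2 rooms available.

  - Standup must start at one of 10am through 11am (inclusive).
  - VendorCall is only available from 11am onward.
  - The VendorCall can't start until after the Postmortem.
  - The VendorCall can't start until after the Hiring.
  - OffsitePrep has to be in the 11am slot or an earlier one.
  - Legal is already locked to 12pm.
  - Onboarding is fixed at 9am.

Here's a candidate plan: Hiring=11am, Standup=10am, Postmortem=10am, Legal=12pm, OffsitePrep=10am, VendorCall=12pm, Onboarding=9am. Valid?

There are 2 rooms available — violated.
Standup must start at one of 10am through 11am (inclusive) — holds.
The VendorCall can't start until after the Postmortem — holds.
Legal is already locked to 12pm — holds.
The VendorCall can't start until after the Hiring — holds.
VendorCall is only available from 11am onward — holds.
Onboarding is fixed at 9am — holds.
OffsitePrep has to be in the 11am slot or an earlier one — holds.

No. There are 2 rooms available is not satisfied.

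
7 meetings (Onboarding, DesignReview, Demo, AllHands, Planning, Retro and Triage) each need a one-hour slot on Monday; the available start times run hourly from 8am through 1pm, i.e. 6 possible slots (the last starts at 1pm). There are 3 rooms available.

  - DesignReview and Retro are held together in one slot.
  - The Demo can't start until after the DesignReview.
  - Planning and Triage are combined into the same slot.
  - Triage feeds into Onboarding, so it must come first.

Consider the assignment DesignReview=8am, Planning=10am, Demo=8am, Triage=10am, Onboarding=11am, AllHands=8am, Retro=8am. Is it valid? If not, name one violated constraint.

No. There are 3 rooms available is not satisfied.

Triage feeds into Onboarding, so it must come first — holds.
The Demo can't start until after the DesignReview — violated.
There are 3 rooms available — violated.
Planning and Triage are combined into the same slot — holds.
DesignReview and Retro are held together in one slot — holds.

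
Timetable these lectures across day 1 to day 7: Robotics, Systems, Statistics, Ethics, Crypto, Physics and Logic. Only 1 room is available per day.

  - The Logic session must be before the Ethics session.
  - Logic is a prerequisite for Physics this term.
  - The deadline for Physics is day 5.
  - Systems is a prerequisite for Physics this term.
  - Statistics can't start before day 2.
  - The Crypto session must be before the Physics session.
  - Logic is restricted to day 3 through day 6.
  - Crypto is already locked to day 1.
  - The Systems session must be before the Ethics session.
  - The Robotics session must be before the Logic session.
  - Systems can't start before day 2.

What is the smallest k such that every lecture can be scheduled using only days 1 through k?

The precedence chain requires at least 3 distinct days.
With at most 1 per day and 7 lectures, at least 7 days are needed.
Propagating the time windows through the other constraints, Ethics can't land before day 4, so the schedule must run through at least day 4.
7 works (last occupied day: day 7): for example Robotics=day 2, Crypto=day 1, Physics=day 5, Statistics=day 6, Logic=day 3, Ethics=day 7, Systems=day 4.

7 days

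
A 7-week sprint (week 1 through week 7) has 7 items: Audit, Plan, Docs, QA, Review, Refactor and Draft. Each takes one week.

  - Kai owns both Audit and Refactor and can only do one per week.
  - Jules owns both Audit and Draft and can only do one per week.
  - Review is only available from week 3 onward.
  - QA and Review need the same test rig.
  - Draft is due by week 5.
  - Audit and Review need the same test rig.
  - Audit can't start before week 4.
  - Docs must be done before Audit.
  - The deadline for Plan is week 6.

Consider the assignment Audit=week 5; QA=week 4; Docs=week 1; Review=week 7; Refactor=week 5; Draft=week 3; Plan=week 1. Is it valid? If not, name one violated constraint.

Docs must be done before Audit — holds.
The deadline for Plan is week 6 — holds.
Audit and Review need the same test rig — holds.
Review is only available from week 3 onward — holds.
Kai owns both Audit and Refactor and can only do one per week — violated.
Jules owns both Audit and Draft and can only do one per week — holds.
Draft is due by week 5 — holds.
QA and Review need the same test rig — holds.
Audit can't start before week 4 — holds.

No. Kai owns both Audit and Refactor and can only do one per week is not satisfied.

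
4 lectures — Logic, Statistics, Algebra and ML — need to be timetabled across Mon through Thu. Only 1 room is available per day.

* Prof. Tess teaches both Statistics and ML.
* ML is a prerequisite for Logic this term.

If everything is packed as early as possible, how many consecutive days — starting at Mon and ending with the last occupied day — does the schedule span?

4 days

The precedence chain requires at least 2 distinct days.
With at most 1 per day and 4 lectures, at least 4 days are needed.
4 works (last occupied day: Thu): for example Statistics=Wed; ML=Mon; Algebra=Thu; Logic=Tue.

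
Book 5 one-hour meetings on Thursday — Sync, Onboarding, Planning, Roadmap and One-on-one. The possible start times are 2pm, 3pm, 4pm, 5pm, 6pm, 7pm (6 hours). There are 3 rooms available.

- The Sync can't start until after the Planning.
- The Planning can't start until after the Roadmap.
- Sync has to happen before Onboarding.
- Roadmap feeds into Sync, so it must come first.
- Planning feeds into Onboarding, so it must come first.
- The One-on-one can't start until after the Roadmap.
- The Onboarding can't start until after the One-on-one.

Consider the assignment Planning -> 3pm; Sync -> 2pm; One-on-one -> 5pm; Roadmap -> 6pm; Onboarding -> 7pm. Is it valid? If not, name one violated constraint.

Sync has to happen before Onboarding — holds.
The Planning can't start until after the Roadmap — violated.
There are 3 rooms available — holds.
Roadmap feeds into Sync, so it must come first — violated.
The Onboarding can't start until after the One-on-one — holds.
The Sync can't start until after the Planning — violated.
Planning feeds into Onboarding, so it must come first — holds.
The One-on-one can't start until after the Roadmap — violated.

No. Roadmap feeds into Sync, so it must come first is not satisfied.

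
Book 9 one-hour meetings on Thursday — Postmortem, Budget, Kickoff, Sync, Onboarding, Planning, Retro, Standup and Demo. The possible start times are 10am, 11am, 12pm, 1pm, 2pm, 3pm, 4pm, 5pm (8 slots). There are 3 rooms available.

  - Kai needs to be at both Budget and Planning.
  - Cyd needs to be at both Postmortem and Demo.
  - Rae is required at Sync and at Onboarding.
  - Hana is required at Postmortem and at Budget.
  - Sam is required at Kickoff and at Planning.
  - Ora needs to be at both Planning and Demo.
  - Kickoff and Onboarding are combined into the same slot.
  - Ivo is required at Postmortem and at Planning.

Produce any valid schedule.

Retro in 11am, Sync in 11am, Budget in 11am, Kickoff in 10am, Postmortem in 10am, Planning in 12pm, Demo in 1pm, Standup in 12pm, Onboarding in 10am

Checking: Postmortem(10am) != Planning(12pm); Budget(11am) != Planning(12pm); Postmortem(10am) != Budget(11am); Sync(11am) != Onboarding(10am); Kickoff(10am) != Planning(12pm); Planning(12pm) != Demo(1pm); Postmortem(10am) != Demo(1pm); Kickoff = Onboarding = 10am; max 3 per slot (cap 3).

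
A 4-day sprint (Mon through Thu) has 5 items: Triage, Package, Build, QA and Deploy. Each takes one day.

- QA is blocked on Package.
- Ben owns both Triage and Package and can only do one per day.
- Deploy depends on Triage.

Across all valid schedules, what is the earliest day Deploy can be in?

Precedence pushes Deploy to at least Tue.
Deploy at Tue is achievable: QA -> Wed, Triage -> Mon, Build -> Mon, Deploy -> Tue, Package -> Tue.

Tue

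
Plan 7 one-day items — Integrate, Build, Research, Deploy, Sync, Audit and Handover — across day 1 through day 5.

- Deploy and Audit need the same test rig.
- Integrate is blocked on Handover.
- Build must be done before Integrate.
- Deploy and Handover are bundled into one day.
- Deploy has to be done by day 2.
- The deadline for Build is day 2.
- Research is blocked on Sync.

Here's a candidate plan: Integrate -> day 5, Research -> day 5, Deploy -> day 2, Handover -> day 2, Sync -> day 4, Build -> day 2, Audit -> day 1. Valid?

Yes, all constraints hold

Research is blocked on Sync — holds.
Deploy and Audit need the same test rig — holds.
The deadline for Build is day 2 — holds.
Deploy and Handover are bundled into one day — holds.
Build must be done before Integrate — holds.
Integrate is blocked on Handover — holds.
Deploy has to be done by day 2 — holds.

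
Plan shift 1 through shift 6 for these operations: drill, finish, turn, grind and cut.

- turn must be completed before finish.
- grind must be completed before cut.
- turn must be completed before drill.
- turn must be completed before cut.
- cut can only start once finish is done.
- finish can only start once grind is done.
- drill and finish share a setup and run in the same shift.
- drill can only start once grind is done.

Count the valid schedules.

Splitting on drill: it can be shift 2 (4), shift 3 (12), shift 4 (18), shift 5 (16). Listing each branch's schedules as (finish, turn, grind, cut) by shift number:
drill=shift 2: (2,1,1,3) (2,1,1,4) (2,1,1,5) (2,1,1,6) — 4.
drill=shift 3: (3,1,1,4) (3,1,1,5) (3,1,1,6) (3,1,2,4) (3,1,2,5) (3,1,2,6) (3,2,1,4) (3,2,1,5) (3,2,1,6) (3,2,2,4) (3,2,2,5) (3,2,2,6) — 12.
drill=shift 4: (4,1,1,5) (4,1,1,6) (4,1,2,5) (4,1,2,6) (4,1,3,5) (4,1,3,6) (4,2,1,5) (4,2,1,6) (4,2,2,5) (4,2,2,6) (4,2,3,5) (4,2,3,6) (4,3,1,5) (4,3,1,6) (4,3,2,5) (4,3,2,6) (4,3,3,5) (4,3,3,6) — 18.
drill=shift 5: (5,1,1,6) (5,1,2,6) (5,1,3,6) (5,1,4,6) (5,2,1,6) (5,2,2,6) (5,2,3,6) (5,2,4,6) (5,3,1,6) (5,3,2,6) (5,3,3,6) (5,3,4,6) (5,4,1,6) (5,4,2,6) (5,4,3,6) (5,4,4,6) — 16.
Summing: 4 + 12 + 18 + 16 = 50.

50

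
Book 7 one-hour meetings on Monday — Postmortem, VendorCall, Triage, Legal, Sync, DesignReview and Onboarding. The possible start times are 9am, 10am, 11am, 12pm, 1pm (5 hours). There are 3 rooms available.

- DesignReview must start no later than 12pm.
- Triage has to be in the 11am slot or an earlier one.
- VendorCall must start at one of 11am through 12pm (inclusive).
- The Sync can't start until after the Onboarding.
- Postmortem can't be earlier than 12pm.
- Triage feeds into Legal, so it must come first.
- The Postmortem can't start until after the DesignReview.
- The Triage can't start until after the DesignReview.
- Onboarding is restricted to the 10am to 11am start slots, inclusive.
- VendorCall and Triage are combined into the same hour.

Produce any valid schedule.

Legal -> 12pm, DesignReview -> 9am, Postmortem -> 12pm, VendorCall -> 11am, Onboarding -> 10am, Triage -> 11am, Sync -> 11am

Checking: Onboarding(10am) before Sync(11am); DesignReview(9am) before Triage(11am); Triage(11am) before Legal(12pm); DesignReview(9am) before Postmortem(12pm); VendorCall = Triage = 11am; VendorCall=11am in [11am,12pm]; DesignReview=9am in [9am,12pm]; Triage=11am in [9am,11am]; Postmortem=12pm in [12pm,1pm]; Onboarding=10am in [10am,11am]; max 3 per hour (cap 3).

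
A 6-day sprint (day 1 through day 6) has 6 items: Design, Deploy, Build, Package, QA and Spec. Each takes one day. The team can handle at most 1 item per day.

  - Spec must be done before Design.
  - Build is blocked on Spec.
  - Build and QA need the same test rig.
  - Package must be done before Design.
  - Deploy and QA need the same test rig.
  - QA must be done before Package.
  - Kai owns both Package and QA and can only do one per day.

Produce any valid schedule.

Spec in day 3; QA in day 1; Design in day 4; Build in day 5; Deploy in day 6; Package in day 2

Checking: Spec(day 3) before Design(day 4); Package(day 2) before Design(day 4); QA(day 1) before Package(day 2); Spec(day 3) before Build(day 5); Build(day 5) != QA(day 1); Package(day 2) != QA(day 1); Deploy(day 6) != QA(day 1); max 1 per day (cap 1).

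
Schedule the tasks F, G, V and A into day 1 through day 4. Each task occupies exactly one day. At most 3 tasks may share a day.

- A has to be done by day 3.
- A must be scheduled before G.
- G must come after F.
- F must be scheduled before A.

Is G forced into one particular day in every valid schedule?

No

G can be day 3 (e.g. A in day 2, V in day 1, G in day 3, F in day 1) or day 4 (e.g. V in day 1, G in day 4, F in day 1, A in day 2).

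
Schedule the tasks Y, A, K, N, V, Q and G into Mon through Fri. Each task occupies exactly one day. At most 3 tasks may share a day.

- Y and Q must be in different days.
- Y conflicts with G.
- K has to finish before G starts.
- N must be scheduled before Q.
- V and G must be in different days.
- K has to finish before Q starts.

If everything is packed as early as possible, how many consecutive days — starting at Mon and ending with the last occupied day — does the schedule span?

The precedence chain requires at least 2 distinct days.
With at most 3 per day and 7 tasks, at least 3 days are needed.
3 works (last occupied day: Wed): for example G -> Tue; Y -> Mon; N -> Mon; K -> Mon; A -> Tue; V -> Wed; Q -> Tue.

3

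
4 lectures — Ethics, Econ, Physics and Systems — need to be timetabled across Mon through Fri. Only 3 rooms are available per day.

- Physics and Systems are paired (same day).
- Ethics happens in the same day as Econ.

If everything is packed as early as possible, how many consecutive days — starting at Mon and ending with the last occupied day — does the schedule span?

With at most 3 per day and 4 lectures, at least 2 days are needed.
2 works (last occupied day: Tue): for example Econ=Mon; Systems=Tue; Physics=Tue; Ethics=Mon.

2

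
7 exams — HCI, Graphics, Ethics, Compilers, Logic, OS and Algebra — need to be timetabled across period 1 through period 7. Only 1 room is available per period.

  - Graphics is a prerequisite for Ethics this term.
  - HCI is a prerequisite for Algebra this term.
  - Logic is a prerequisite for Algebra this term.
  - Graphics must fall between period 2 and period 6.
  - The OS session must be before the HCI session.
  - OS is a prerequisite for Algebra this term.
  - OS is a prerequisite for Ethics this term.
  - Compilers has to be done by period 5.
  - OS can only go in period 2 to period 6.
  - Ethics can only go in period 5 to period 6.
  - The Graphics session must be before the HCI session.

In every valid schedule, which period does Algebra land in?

Precedence pushes Algebra to at least period 4.
So Algebra is pinned to period 7.

period 7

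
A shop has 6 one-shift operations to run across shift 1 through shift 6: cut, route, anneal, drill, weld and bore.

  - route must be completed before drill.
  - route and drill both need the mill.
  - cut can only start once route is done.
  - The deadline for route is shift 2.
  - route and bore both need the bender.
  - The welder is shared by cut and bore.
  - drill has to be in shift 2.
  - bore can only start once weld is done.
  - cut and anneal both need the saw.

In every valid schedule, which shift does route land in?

shift 1

route's window is shift 1–shift 2.
drill is fixed at shift 2, and route can't share a shift with drill.
So route must be shift 1.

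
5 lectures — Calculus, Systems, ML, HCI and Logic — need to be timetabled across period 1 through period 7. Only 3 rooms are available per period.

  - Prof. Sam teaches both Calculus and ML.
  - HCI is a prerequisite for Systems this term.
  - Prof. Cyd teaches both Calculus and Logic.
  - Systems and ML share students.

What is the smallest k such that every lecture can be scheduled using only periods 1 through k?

The precedence chain requires at least 2 distinct periods.
With at most 3 per period and 5 lectures, at least 2 periods are needed.
2 works (last occupied period: period 2): for example Calculus in period 2; Systems in period 2; HCI in period 1; ML in period 1; Logic in period 1.

2 periods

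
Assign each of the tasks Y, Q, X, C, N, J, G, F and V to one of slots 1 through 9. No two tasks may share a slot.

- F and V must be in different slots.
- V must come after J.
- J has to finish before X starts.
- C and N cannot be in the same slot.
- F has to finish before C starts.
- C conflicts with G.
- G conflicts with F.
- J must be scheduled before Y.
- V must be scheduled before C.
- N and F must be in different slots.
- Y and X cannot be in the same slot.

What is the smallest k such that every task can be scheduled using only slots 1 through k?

The precedence chain requires at least 3 distinct slots.
With at most 1 per slot and 9 tasks, at least 9 slots are needed.
9 works (last occupied slot: 9): for example C in 4; Y in 5; V in 2; X in 6; G in 9; J in 1; N in 8; Q in 7; F in 3.

9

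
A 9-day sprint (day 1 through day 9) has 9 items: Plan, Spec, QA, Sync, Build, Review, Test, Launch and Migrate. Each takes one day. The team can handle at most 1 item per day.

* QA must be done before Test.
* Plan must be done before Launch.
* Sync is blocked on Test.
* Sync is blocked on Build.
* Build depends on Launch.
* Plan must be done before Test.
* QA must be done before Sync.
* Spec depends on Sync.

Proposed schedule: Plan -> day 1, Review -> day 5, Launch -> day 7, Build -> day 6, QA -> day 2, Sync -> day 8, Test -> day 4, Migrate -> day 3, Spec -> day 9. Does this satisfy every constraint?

Plan must be done before Test — holds.
Sync is blocked on Build — holds.
Plan must be done before Launch — holds.
QA must be done before Test — holds.
Build depends on Launch — violated.
The team can handle at most 1 item per day — holds.
Spec depends on Sync — holds.
QA must be done before Sync — holds.
Sync is blocked on Test — holds.

Invalid. Build depends on Launch.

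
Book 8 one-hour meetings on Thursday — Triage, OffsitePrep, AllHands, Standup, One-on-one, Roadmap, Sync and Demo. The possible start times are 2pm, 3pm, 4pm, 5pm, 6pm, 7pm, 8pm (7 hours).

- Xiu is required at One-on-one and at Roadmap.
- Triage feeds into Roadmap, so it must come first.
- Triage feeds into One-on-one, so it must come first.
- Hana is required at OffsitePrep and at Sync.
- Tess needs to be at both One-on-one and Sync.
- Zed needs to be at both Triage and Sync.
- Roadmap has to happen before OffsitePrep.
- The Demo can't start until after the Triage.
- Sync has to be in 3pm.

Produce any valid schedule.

One-on-one in 4pm, Roadmap in 3pm, Standup in 2pm, Sync in 3pm, OffsitePrep in 4pm, AllHands in 2pm, Triage in 2pm, Demo in 3pm

Checking: Triage(2pm) before One-on-one(4pm); Roadmap(3pm) before OffsitePrep(4pm); Triage(2pm) before Roadmap(3pm); Triage(2pm) before Demo(3pm); Triage(2pm) != Sync(3pm); One-on-one(4pm) != Sync(3pm); OffsitePrep(4pm) != Sync(3pm); One-on-one(4pm) != Roadmap(3pm); Sync=3pm in [3pm,3pm].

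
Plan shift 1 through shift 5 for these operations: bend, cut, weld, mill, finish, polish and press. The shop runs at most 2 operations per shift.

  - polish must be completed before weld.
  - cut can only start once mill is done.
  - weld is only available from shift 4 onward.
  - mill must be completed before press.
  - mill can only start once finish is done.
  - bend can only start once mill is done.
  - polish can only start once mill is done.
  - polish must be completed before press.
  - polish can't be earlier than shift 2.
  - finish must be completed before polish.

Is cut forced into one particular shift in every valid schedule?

cut can be shift 3 (e.g. weld -> shift 4, cut -> shift 3, mill -> shift 2, finish -> shift 1, press -> shift 4, bend -> shift 5, polish -> shift 3) or shift 4 (e.g. press in shift 5, polish in shift 3, bend in shift 3, finish in shift 1, weld in shift 4, mill in shift 2, cut in shift 4).

No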